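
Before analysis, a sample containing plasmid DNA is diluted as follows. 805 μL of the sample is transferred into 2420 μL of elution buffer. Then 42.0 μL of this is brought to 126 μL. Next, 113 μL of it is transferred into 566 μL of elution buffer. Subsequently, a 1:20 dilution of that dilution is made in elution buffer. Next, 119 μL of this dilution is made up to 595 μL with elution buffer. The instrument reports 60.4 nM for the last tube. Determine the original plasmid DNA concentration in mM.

Overall dilution factor = 4.006 × 3 × 6.009 × 20 × 5 = 7222.
Original = 60.4 nM × 7222 = 4.36 × 10⁵ nM = 0.436 mM.

0.436 mM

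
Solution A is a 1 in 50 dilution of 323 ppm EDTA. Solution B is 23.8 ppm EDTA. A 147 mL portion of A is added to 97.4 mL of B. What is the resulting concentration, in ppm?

13.4 ppm

C_A = 323 ppm / 50 = 6.46 ppm.
C_mix = (C_A·V_A + C_B·V_B)/(V_A + V_B) = (6.46×147 + 23.8×97.4) / 244.4 = 13.4 ppm.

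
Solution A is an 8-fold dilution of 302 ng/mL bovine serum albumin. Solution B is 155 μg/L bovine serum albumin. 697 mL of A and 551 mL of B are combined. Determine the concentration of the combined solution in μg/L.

C_A = 302 ng/mL / 8 = 37.8 ng/mL.
C_B = 155 μg/L = 155 ng/mL.
C_mix = (C_A·V_A + C_B·V_B)/(V_A + V_B) = (37.8×697 + 155×551) / 1248 = 89.5 ng/mL = 89.5 μg/L.

89.5 μg/L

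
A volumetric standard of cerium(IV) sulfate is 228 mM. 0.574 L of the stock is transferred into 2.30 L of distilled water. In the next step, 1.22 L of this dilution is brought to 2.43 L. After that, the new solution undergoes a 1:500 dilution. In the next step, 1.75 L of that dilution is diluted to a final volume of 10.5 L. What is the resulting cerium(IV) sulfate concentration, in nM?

Overall dilution factor = 5.007 × 1.992 × 500 × 6 = 2.99 × 10⁴.
228 mM / 2.99 × 10⁴ = 7.62 × 10⁻³ mM = 7620 nM.

7620 nM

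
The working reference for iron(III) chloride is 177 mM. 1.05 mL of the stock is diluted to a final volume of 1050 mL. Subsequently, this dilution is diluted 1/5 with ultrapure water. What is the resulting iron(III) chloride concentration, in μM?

35.4 μM

Overall dilution factor = 1000 × 5 = 5000.
177 mM / 5000 = 0.0354 mM = 35.4 μM.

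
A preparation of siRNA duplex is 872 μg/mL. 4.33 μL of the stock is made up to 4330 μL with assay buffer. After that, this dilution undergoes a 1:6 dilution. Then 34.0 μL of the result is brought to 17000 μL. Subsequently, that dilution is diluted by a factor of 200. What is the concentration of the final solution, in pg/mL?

1.45 pg/mL

Overall dilution factor = 1000 × 6 × 500 × 200 = 6.00 × 10⁸.
872 μg/mL / 6.00 × 10⁸ = 1.45 × 10⁻⁶ μg/mL = 1.45 pg/mL.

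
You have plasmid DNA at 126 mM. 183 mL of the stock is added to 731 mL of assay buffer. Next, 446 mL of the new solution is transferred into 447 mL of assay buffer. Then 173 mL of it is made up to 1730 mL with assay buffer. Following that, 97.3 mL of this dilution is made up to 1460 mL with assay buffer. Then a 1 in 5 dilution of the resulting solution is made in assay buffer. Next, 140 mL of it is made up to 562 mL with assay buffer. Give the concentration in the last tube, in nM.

Overall dilution factor = 4.995 × 2.002 × 10 × 15.01 × 5 × 4.014 = 3.01 × 10⁴.
126 mM / 3.01 × 10⁴ = 4.18 × 10⁻³ mM = 4180 nM.

4180 nM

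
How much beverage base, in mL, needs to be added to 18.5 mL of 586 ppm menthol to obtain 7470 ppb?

1430 mL

7470 ppb = 7.47 ppm.
V₂ = C₁V₁/C₂ = 586 × 18.5 / 7.47 = 1451 mL.
Diluent to add = V₂ − V₁ = 1451 − 18.5 = 1430 mL.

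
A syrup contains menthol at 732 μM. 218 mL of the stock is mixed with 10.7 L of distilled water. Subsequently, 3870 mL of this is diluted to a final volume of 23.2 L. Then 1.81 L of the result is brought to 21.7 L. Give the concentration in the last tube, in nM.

203 nM

Overall dilution factor = 50.08 × 5.995 × 11.99 = 3600.
732 μM / 3600 = 0.203 μM = 203 nM.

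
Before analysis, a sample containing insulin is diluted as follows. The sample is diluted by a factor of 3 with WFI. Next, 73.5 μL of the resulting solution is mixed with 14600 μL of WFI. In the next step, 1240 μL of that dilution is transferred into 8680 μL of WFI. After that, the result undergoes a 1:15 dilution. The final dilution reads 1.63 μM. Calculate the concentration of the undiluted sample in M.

Overall dilution factor = 3 × 199.6 × 8 × 15 = 7.19 × 10⁴.
Original = 1.63 μM × 7.19 × 10⁴ = 1.17 × 10⁵ μM = 0.117 M.

0.117 M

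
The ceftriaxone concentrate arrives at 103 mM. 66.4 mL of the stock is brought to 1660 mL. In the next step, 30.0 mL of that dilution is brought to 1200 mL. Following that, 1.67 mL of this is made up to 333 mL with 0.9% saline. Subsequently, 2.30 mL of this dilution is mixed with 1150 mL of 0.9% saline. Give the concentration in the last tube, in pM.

Overall dilution factor = 25 × 40 × 199.4 × 501 = 9.99 × 10⁷.
103 mM / 9.99 × 10⁷ = 1.03 × 10⁻⁶ mM = 1030 pM.

1030 pM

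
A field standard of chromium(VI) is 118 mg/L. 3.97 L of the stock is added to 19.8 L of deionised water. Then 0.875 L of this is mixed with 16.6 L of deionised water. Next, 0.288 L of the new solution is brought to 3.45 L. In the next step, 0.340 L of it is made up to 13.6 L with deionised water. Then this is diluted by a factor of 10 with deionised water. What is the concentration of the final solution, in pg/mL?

206 pg/mL

Overall dilution factor = 5.987 × 19.97 × 11.98 × 40 × 10 = 5.73 × 10⁵.
118 mg/L / 5.73 × 10⁵ = 2.06 × 10⁻⁴ mg/L = 206 pg/mL.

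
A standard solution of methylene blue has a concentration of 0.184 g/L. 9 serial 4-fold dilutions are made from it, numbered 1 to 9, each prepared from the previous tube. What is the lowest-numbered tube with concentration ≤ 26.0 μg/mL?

Tube n has concentration 0.184 g/L / 4ⁿ.
Need 4ⁿ ≥ 0.184 g/L / 26.0 μg/mL = 7.08, so n ≥ 1.41.
First such tube: n = 2.

tube 2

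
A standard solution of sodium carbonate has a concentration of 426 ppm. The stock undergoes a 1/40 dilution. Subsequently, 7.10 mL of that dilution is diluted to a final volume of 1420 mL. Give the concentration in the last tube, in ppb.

Overall dilution factor = 40 × 200 = 8000.
426 ppm / 8000 = 0.0532 ppm = 53.2 ppb.

53.2 ppb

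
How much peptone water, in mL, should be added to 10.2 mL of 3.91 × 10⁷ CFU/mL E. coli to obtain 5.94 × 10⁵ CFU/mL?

V₂ = C₁V₁/C₂ = 3.91 × 10⁷ × 10.2 / 5.94 × 10⁵ = 671 mL.
Diluent to add = V₂ − V₁ = 671 − 10.2 = 661 mL.

661 mL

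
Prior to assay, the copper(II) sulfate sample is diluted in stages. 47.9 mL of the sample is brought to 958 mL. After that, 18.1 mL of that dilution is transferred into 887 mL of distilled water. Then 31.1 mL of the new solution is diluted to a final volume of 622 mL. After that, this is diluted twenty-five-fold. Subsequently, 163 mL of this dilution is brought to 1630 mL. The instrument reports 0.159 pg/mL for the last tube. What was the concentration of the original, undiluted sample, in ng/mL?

795 ng/mL

Overall dilution factor = 20 × 50.01 × 20 × 25 × 10 = 5.00 × 10⁶.
Original = 0.159 pg/mL × 5.00 × 10⁶ = 7.95 × 10⁵ pg/mL = 795 ng/mL.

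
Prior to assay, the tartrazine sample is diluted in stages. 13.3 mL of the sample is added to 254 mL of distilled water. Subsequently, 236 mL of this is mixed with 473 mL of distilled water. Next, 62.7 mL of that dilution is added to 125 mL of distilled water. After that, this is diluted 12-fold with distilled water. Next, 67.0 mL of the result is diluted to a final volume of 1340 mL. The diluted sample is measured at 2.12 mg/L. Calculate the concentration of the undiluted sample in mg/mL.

Overall dilution factor = 20.10 × 3.004 × 2.994 × 12 × 20 = 4.34 × 10⁴.
Original = 2.12 mg/L × 4.34 × 10⁴ = 9.20 × 10⁴ mg/L = 92.0 mg/mL.

92.0 mg/mL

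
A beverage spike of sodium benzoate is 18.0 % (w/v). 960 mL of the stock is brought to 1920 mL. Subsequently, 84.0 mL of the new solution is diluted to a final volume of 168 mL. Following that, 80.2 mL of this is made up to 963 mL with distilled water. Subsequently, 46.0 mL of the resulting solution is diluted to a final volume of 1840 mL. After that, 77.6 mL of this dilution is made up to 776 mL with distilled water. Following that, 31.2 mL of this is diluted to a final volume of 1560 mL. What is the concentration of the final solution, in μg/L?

187 μg/L

Overall dilution factor = 2 × 2 × 12.01 × 40 × 10 × 50 = 9.61 × 10⁵.
18.0 % (w/v) / 9.61 × 10⁵ = 1.87 × 10⁻⁵ % (w/v) = 187 μg/L.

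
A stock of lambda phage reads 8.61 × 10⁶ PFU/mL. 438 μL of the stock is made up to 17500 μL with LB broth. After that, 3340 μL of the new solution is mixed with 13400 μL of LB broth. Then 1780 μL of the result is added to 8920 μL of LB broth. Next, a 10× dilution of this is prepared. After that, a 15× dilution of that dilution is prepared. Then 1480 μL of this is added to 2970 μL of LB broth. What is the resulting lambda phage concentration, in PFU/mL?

15.9 PFU/mL

Overall dilution factor = 39.95 × 5.012 × 6.011 × 10 × 15 × 3.007 = 5.43 × 10⁵.
8.61 × 10⁶ PFU/mL / 5.43 × 10⁵ = 15.9 PFU/mL.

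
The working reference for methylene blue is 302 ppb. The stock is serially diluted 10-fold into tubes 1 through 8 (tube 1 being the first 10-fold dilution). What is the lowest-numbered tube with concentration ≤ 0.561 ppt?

tube 6

Tube n has concentration 302 ppb / 10ⁿ.
Need 10ⁿ ≥ 302 ppb / 0.561 ppt = 5.38 × 10⁵, so n ≥ 5.73.
First such tube: n = 6.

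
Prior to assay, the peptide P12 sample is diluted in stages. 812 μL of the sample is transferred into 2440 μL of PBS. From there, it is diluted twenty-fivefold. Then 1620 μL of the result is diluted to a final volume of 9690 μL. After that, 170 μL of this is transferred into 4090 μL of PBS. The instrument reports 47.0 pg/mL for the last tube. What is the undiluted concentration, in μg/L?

Overall dilution factor = 4.005 × 25 × 5.981 × 25.06 = 1.50 × 10⁴.
Original = 47.0 pg/mL × 1.50 × 10⁴ = 7.05 × 10⁵ pg/mL = 705 μg/L.

705 μg/L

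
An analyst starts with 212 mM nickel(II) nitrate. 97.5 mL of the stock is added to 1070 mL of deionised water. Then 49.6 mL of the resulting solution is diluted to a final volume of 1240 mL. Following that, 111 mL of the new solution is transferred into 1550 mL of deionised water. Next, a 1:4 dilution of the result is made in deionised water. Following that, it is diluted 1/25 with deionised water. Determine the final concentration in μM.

Overall dilution factor = 11.97 × 25 × 14.96 × 4 × 25 = 4.48 × 10⁵.
212 mM / 4.48 × 10⁵ = 4.73 × 10⁻⁴ mM = 0.473 μM.

0.473 μM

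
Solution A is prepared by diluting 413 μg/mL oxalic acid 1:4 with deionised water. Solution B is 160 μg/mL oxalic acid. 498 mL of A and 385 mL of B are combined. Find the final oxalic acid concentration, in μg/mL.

128 μg/mL

C_A = 413 μg/mL / 4 = 103 μg/mL.
C_mix = (C_A·V_A + C_B·V_B)/(V_A + V_B) = (103×498 + 160×385) / 883.0 = 128 μg/mL.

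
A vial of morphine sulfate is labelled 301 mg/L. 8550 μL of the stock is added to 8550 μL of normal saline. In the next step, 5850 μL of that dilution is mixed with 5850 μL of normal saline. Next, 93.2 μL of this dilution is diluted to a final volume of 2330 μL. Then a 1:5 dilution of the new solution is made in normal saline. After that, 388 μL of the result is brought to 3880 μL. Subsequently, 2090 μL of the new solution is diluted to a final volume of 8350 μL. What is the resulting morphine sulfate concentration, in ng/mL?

15.1 ng/mL

Overall dilution factor = 2 × 2 × 25 × 5 × 10 × 3.995 = 2.00 × 10⁴.
301 mg/L / 2.00 × 10⁴ = 0.0151 mg/L = 15.1 ng/mL.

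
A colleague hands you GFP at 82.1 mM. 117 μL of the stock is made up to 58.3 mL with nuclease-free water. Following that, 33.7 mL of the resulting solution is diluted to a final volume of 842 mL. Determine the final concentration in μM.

Overall dilution factor = 498.3 × 24.99 = 1.24 × 10⁴.
82.1 mM / 1.24 × 10⁴ = 6.59 × 10⁻³ mM = 6.59 μM.

6.59 μM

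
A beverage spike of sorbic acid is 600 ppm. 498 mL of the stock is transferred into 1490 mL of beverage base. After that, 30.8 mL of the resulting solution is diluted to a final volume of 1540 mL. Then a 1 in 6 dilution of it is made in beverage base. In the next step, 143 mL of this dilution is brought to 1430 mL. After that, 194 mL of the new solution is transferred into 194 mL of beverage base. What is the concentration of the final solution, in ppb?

25.1 ppb

Overall dilution factor = 3.992 × 50 × 6 × 10 × 2 = 2.40 × 10⁴.
600 ppm / 2.40 × 10⁴ = 0.0251 ppm = 25.1 ppb.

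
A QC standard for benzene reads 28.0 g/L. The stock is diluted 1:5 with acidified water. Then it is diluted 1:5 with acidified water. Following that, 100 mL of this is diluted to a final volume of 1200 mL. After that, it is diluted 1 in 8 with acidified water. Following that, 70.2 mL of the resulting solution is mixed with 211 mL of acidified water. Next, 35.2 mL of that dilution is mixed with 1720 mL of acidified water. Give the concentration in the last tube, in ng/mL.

58.4 ng/mL

Overall dilution factor = 5 × 5 × 12 × 8 × 4.006 × 49.86 = 4.79 × 10⁵.
28.0 g/L / 4.79 × 10⁵ = 5.84 × 10⁻⁵ g/L = 58.4 ng/mL.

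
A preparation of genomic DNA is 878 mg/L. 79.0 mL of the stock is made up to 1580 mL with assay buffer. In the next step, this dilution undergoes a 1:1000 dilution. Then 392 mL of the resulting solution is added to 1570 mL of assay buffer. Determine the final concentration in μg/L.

8.77 μg/L

Overall dilution factor = 20 × 1000 × 5.005 = 1.00 × 10⁵.
878 mg/L / 1.00 × 10⁵ = 8.77 × 10⁻³ mg/L = 8.77 μg/L.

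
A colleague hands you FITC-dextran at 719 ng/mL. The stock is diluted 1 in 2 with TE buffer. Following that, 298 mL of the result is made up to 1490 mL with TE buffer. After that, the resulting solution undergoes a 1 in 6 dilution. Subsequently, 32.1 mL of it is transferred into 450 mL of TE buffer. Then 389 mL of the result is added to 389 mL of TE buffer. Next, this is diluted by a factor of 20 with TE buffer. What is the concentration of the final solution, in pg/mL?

19.9 pg/mL

Overall dilution factor = 2 × 5 × 6 × 15.02 × 2 × 20 = 3.60 × 10⁴.
719 ng/mL / 3.60 × 10⁴ = 0.0199 ng/mL = 19.9 pg/mL.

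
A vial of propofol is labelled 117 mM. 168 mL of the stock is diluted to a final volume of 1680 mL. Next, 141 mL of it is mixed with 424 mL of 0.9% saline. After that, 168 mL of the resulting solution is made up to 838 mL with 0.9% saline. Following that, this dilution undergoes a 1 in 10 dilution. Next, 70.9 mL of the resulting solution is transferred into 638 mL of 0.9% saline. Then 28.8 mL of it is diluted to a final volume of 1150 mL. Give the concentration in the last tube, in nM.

Overall dilution factor = 10 × 4.007 × 4.988 × 10 × 9.999 × 39.93 = 7.98 × 10⁵.
117 mM / 7.98 × 10⁵ = 1.47 × 10⁻⁴ mM = 147 nM.

147 nM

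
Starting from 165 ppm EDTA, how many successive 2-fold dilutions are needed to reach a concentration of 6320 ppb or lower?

5

Need 2ⁿ ≥ 26.1, so n ≥ log(26.1)/log(2) = 4.71.
Minimum whole steps: n = 5.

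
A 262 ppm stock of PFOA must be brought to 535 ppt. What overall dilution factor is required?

Factor = C₀/C_target = 262 ppm / 535 ppt = 4.90 × 10⁵.

4.90 × 10⁵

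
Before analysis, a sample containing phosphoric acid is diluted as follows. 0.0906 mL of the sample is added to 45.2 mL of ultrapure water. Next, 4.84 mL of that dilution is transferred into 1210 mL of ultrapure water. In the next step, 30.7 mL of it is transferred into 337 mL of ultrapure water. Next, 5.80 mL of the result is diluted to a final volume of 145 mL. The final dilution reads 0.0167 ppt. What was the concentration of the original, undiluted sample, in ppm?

Overall dilution factor = 499.9 × 251 × 11.98 × 25 = 3.76 × 10⁷.
Original = 0.0167 ppt × 3.76 × 10⁷ = 6.27 × 10⁵ ppt = 0.627 ppm.

0.627 ppm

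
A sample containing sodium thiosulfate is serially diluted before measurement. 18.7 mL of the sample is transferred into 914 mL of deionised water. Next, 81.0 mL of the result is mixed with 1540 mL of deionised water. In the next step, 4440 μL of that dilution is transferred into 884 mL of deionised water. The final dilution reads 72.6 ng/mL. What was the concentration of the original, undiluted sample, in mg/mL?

14.5 mg/mL

Overall dilution factor = 49.88 × 20.01 × 200.1 = 2.00 × 10⁵.
Original = 72.6 ng/mL × 2.00 × 10⁵ = 1.45 × 10⁷ ng/mL = 14.5 mg/mL.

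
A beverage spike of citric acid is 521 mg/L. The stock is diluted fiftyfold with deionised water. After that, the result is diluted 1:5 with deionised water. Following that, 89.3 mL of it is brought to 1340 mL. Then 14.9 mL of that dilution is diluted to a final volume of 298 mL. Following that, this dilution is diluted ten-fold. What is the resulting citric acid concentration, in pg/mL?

Overall dilution factor = 50 × 5 × 15.01 × 20 × 10 = 7.50 × 10⁵.
521 mg/L / 7.50 × 10⁵ = 6.94 × 10⁻⁴ mg/L = 694 pg/mL.

694 pg/mL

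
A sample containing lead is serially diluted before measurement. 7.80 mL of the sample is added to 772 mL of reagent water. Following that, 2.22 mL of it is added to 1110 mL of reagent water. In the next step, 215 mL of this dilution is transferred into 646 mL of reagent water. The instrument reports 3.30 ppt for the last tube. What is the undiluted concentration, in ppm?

0.662 ppm

Overall dilution factor = 99.97 × 501 × 4.005 = 2.01 × 10⁵.
Original = 3.30 ppt × 2.01 × 10⁵ = 6.62 × 10⁵ ppt = 0.662 ppm.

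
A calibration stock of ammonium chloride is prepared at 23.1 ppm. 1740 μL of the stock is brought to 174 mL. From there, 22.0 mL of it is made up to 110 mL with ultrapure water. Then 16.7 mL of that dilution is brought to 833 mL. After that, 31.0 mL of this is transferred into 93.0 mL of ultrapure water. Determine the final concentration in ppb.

Overall dilution factor = 100 × 5 × 49.88 × 4 = 9.98 × 10⁴.
23.1 ppm / 9.98 × 10⁴ = 2.32 × 10⁻⁴ ppm = 0.232 ppb.

0.232 ppb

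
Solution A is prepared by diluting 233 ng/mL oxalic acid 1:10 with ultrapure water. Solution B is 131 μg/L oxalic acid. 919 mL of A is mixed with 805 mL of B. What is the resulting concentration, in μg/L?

C_A = 233 ng/mL / 10 = 23.3 ng/mL.
C_B = 131 μg/L = 131 ng/mL.
C_mix = (C_A·V_A + C_B·V_B)/(V_A + V_B) = (23.3×919 + 131×805) / 1724 = 73.6 ng/mL = 73.6 μg/L.

73.6 μg/L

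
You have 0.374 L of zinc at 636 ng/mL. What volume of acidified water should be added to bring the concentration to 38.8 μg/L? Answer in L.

5.76 L

38.8 μg/L = 38.8 ng/mL.
V₂ = C₁V₁/C₂ = 636 × 0.374 / 38.8 = 6.13 L.
Diluent to add = V₂ − V₁ = 6.13 − 0.374 = 5.76 L.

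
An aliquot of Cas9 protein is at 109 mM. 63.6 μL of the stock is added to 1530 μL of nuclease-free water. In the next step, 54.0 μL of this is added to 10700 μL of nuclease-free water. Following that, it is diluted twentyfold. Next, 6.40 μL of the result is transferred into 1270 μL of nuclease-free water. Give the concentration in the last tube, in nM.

Overall dilution factor = 25.06 × 199.1 × 20 × 199.4 = 1.99 × 10⁷.
109 mM / 1.99 × 10⁷ = 5.48 × 10⁻⁶ mM = 5.48 nM.

5.48 nM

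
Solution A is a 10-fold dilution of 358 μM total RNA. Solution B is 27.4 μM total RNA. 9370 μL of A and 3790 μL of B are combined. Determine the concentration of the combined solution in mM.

0.0334 mM

C_A = 358 μM / 10 = 35.8 μM.
C_mix = (C_A·V_A + C_B·V_B)/(V_A + V_B) = (35.8×9370 + 27.4×3790) / 13160 = 33.4 μM = 0.0334 mM.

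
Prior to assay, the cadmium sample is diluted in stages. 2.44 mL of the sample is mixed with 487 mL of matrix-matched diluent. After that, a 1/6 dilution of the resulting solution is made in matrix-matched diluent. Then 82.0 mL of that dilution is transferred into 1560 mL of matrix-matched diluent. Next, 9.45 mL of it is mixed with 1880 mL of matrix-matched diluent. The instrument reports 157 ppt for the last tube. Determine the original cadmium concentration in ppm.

Overall dilution factor = 200.6 × 6 × 20.02 × 199.9 = 4.82 × 10⁶.
Original = 157 ppt × 4.82 × 10⁶ = 7.57 × 10⁸ ppt = 757 ppm.

757 ppm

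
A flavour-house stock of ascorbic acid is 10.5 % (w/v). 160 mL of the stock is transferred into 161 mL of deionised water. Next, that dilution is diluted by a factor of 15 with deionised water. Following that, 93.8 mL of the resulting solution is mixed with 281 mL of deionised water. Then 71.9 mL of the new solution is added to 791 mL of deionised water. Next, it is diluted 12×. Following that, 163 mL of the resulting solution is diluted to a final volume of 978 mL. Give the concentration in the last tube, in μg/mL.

Overall dilution factor = 2.006 × 15 × 3.996 × 12.00 × 12 × 6 = 1.04 × 10⁵.
10.5 % (w/v) / 1.04 × 10⁵ = 1.01 × 10⁻⁴ % (w/v) = 1.01 μg/mL.

1.01 μg/mL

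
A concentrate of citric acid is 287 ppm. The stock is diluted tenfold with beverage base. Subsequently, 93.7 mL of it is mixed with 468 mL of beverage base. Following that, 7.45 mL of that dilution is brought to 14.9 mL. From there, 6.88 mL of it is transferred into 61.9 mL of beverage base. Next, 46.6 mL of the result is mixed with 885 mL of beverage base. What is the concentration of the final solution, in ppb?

12.0 ppb

Overall dilution factor = 10 × 5.995 × 2 × 9.997 × 19.99 = 2.40 × 10⁴.
287 ppm / 2.40 × 10⁴ = 0.0120 ppm = 12.0 ppb.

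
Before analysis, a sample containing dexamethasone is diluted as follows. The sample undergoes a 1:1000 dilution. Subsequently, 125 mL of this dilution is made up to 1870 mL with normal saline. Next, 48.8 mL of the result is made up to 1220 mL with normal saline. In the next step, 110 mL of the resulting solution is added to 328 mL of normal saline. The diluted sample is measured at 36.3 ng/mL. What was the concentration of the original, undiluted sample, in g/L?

Overall dilution factor = 1000 × 14.96 × 25 × 3.982 = 1.49 × 10⁶.
Original = 36.3 ng/mL × 1.49 × 10⁶ = 5.41 × 10⁷ ng/mL = 54.1 g/L.

54.1 g/L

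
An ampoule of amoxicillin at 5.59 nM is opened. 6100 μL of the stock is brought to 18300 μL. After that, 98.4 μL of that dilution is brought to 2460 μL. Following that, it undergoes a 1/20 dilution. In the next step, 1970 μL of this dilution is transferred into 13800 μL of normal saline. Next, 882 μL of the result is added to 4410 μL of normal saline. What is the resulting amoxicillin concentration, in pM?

Overall dilution factor = 3 × 25 × 20 × 8.005 × 6 = 7.20 × 10⁴.
5.59 nM / 7.20 × 10⁴ = 7.76 × 10⁻⁵ nM = 0.0776 pM.

0.0776 pM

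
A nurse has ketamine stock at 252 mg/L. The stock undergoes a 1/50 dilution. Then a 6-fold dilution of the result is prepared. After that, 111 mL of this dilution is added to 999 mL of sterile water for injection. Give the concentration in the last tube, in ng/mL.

Overall dilution factor = 50 × 6 × 10 = 3000.
252 mg/L / 3000 = 0.0840 mg/L = 84.0 ng/mL.

84.0 ng/mL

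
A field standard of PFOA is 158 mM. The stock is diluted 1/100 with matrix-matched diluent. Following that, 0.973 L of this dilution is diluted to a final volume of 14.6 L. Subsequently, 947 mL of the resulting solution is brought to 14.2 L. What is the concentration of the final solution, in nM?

7020 nM

Overall dilution factor = 100 × 15.01 × 14.99 = 2.25 × 10⁴.
158 mM / 2.25 × 10⁴ = 7.02 × 10⁻³ mM = 7020 nM.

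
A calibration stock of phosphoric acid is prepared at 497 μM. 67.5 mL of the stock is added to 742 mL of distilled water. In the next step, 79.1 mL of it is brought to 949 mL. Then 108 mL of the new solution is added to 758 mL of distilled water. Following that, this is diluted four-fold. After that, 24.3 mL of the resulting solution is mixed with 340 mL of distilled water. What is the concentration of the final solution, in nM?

Overall dilution factor = 11.99 × 12.00 × 8.019 × 4 × 14.99 = 6.92 × 10⁴.
497 μM / 6.92 × 10⁴ = 7.18 × 10⁻³ μM = 7.18 nM.

7.18 nM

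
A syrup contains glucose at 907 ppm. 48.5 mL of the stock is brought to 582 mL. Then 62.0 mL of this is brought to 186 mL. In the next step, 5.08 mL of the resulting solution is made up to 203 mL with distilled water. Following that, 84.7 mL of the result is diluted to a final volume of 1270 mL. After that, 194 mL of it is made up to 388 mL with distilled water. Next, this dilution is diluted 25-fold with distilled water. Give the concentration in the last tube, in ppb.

Overall dilution factor = 12 × 3 × 39.96 × 14.99 × 2 × 25 = 1.08 × 10⁶.
907 ppm / 1.08 × 10⁶ = 8.41 × 10⁻⁴ ppm = 0.841 ppb.

0.841 ppb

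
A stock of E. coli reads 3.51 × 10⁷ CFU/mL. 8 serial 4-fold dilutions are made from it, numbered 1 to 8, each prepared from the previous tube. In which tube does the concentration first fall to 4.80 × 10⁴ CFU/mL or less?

tube 5

Tube n has concentration 3.51 × 10⁷ CFU/mL / 4ⁿ.
Need 4ⁿ ≥ 3.51 × 10⁷ CFU/mL / 4.80 × 10⁴ CFU/mL = 731, so n ≥ 4.76.
First such tube: n = 5.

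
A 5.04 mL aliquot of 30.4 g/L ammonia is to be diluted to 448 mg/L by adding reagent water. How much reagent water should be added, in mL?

337 mL

448 mg/L = 0.448 g/L.
V₂ = C₁V₁/C₂ = 30.4 × 5.04 / 0.448 = 342 mL.
Diluent to add = V₂ − V₁ = 342 − 5.04 = 337 mL.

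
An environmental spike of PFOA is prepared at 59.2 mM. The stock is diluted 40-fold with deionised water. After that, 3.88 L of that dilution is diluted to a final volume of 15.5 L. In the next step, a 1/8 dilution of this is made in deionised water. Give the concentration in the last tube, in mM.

0.0463 mM

Overall dilution factor = 40 × 3.995 × 8 = 1278.
59.2 mM / 1278 = 0.0463 mM.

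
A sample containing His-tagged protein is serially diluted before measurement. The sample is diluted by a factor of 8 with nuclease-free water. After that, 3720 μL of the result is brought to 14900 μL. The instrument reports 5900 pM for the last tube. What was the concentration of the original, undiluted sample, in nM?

Overall dilution factor = 8 × 4.005 = 32.0.
Original = 5900 pM × 32.0 = 1.89 × 10⁵ pM = 189 nM.

189 nM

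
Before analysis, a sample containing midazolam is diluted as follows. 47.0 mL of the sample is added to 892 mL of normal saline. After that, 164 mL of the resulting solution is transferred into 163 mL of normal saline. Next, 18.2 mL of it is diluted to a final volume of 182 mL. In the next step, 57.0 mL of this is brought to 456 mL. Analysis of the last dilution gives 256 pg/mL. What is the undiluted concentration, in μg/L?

816 μg/L

Overall dilution factor = 19.98 × 1.994 × 10 × 8 = 3187.
Original = 256 pg/mL × 3187 = 8.16 × 10⁵ pg/mL = 816 μg/L.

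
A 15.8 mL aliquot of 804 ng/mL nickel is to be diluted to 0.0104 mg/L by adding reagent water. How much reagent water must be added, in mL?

1210 mL

0.0104 mg/L = 10.4 ng/mL.
V₂ = C₁V₁/C₂ = 804 × 15.8 / 10.4 = 1221 mL.
Diluent to add = V₂ − V₁ = 1221 − 15.8 = 1210 mL.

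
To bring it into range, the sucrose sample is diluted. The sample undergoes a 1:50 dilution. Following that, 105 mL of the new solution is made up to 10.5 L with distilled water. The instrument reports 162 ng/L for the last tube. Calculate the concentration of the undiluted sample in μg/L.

810 μg/L

Overall dilution factor = 50 × 100 = 5000.
Original = 162 ng/L × 5000 = 8.10 × 10⁵ ng/L = 810 μg/L.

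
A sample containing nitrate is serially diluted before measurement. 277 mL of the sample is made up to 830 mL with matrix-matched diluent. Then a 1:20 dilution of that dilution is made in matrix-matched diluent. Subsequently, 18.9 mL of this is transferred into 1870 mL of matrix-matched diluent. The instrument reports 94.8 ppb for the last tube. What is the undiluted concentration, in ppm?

568 ppm

Overall dilution factor = 2.996 × 20 × 99.94 = 5989.
Original = 94.8 ppb × 5989 = 5.68 × 10⁵ ppb = 568 ppm.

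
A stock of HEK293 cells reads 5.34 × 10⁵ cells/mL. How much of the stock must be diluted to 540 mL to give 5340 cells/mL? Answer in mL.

5.40 mL

V₁ = C₂V₂/C₁ = 5340 × 540 / 5.34 × 10⁵ = 5.40 mL.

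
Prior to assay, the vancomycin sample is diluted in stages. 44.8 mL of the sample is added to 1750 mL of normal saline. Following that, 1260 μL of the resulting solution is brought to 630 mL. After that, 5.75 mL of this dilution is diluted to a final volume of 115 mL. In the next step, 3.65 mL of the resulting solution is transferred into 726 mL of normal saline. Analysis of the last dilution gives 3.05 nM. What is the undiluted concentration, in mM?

Overall dilution factor = 40.06 × 500 × 20 × 199.9 = 8.01 × 10⁷.
Original = 3.05 nM × 8.01 × 10⁷ = 2.44 × 10⁸ nM = 244 mM.

244 mM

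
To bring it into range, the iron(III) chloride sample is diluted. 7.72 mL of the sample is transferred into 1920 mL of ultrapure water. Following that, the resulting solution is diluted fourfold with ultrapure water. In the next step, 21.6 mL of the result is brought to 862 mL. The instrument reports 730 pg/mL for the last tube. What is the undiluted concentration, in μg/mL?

Overall dilution factor = 249.7 × 4 × 39.91 = 3.99 × 10⁴.
Original = 730 pg/mL × 3.99 × 10⁴ = 2.91 × 10⁷ pg/mL = 29.1 μg/mL.

29.1 μg/mL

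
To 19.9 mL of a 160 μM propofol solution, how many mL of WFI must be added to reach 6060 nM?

506 mL

6060 nM = 6.06 μM.
V₂ = C₁V₁/C₂ = 160 × 19.9 / 6.06 = 525 mL.
Diluent to add = V₂ − V₁ = 525 − 19.9 = 506 mL.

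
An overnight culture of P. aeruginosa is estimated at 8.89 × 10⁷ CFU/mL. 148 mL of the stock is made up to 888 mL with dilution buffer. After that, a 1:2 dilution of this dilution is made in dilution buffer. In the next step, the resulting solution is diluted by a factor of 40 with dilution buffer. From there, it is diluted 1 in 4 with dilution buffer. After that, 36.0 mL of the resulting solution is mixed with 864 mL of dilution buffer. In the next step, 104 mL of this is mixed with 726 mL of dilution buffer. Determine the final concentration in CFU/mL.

Overall dilution factor = 6 × 2 × 40 × 4 × 25 × 7.981 = 3.83 × 10⁵.
8.89 × 10⁷ CFU/mL / 3.83 × 10⁵ = 232 CFU/mL.

232 CFU/mL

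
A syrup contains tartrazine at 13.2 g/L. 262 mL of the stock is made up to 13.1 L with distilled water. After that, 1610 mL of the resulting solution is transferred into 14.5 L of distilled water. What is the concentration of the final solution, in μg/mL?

26.4 μg/mL

Overall dilution factor = 50 × 10.01 = 500.
13.2 g/L / 500 = 0.0264 g/L = 26.4 μg/mL.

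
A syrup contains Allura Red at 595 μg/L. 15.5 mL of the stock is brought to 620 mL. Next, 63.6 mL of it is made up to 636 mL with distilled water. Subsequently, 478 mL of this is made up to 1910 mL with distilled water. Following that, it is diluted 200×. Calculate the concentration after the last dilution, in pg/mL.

1.86 pg/mL

Overall dilution factor = 40 × 10 × 3.996 × 200 = 3.20 × 10⁵.
595 μg/L / 3.20 × 10⁵ = 1.86 × 10⁻³ μg/L = 1.86 pg/mL.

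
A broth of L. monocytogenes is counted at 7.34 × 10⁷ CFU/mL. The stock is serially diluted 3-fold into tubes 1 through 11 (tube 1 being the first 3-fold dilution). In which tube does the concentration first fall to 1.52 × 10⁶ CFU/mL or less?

Tube n has concentration 7.34 × 10⁷ CFU/mL / 3ⁿ.
Need 3ⁿ ≥ 7.34 × 10⁷ CFU/mL / 1.52 × 10⁶ CFU/mL = 48.3, so n ≥ 3.53.
First such tube: n = 4.

tube 4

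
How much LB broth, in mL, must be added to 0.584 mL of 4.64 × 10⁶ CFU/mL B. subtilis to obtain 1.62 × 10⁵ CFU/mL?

16.1 mL

V₂ = C₁V₁/C₂ = 4.64 × 10⁶ × 0.584 / 1.62 × 10⁵ = 16.7 mL.
Diluent to add = V₂ − V₁ = 16.7 − 0.584 = 16.1 mL.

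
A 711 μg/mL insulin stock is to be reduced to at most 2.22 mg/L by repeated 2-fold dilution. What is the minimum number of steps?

9

Need 2ⁿ ≥ 320, so n ≥ log(320)/log(2) = 8.32.
Minimum whole steps: n = 9.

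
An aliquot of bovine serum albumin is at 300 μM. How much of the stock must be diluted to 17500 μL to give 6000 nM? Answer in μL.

350 μL

6000 nM = 6.00 μM.
V₁ = C₂V₂/C₁ = 6.00 × 17500 / 300 = 350 μL.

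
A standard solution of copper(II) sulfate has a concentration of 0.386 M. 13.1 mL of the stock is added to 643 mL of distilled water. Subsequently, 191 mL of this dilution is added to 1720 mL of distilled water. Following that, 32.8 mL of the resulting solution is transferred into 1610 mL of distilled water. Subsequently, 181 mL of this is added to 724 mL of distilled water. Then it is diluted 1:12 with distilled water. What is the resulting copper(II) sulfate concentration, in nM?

Overall dilution factor = 50.08 × 10.01 × 50.09 × 5 × 12 = 1.51 × 10⁶.
0.386 M / 1.51 × 10⁶ = 2.56 × 10⁻⁷ M = 256 nM.

256 nM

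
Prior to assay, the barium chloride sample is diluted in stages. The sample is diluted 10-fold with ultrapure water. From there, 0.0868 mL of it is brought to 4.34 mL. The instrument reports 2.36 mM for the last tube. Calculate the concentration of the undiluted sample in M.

1.18 M

Overall dilution factor = 10 × 50 = 500.
Original = 2.36 mM × 500 = 1180 mM = 1.18 M.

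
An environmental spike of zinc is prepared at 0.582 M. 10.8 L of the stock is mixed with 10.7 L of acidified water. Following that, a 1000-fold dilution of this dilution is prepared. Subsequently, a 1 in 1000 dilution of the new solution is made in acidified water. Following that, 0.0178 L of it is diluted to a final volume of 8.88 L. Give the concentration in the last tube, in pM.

586 pM

Overall dilution factor = 1.991 × 1000 × 1000 × 498.9 = 9.93 × 10⁸.
0.582 M / 9.93 × 10⁸ = 5.86 × 10⁻¹⁰ M = 586 pM.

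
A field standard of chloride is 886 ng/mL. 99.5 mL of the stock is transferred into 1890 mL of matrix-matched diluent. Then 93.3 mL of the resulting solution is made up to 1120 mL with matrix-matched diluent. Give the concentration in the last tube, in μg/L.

Overall dilution factor = 19.99 × 12.00 = 240.
886 ng/mL / 240 = 3.69 ng/mL = 3.69 μg/L.

3.69 μg/L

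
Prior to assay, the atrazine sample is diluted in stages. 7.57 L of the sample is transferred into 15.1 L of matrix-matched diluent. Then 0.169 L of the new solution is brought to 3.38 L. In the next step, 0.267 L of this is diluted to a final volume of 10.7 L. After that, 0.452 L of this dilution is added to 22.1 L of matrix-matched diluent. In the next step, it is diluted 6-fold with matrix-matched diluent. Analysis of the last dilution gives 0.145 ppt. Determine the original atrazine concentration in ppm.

Overall dilution factor = 2.995 × 20 × 40.07 × 49.89 × 6 = 7.19 × 10⁵.
Original = 0.145 ppt × 7.19 × 10⁵ = 1.04 × 10⁵ ppt = 0.104 ppm.

0.104 ppm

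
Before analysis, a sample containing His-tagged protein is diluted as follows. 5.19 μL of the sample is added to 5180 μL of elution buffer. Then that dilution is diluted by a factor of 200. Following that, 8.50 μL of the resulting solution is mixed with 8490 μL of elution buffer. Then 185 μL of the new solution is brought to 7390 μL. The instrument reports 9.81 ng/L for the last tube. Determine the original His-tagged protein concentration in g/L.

78.3 g/L

Overall dilution factor = 999.1 × 200 × 999.8 × 39.95 = 7.98 × 10⁹.
Original = 9.81 ng/L × 7.98 × 10⁹ = 7.83 × 10¹⁰ ng/L = 78.3 g/L.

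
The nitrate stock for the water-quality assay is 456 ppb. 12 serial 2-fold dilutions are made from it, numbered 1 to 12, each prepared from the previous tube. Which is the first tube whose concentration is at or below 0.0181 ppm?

Tube n has concentration 456 ppb / 2ⁿ.
Need 2ⁿ ≥ 456 ppb / 0.0181 ppm = 25.2, so n ≥ 4.65.
First such tube: n = 5.

tube 5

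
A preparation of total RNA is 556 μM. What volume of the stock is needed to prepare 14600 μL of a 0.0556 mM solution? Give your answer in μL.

0.0556 mM = 55.6 μM.
V₁ = C₂V₂/C₁ = 55.6 × 14600 / 556 = 1460 μL.

1460 μL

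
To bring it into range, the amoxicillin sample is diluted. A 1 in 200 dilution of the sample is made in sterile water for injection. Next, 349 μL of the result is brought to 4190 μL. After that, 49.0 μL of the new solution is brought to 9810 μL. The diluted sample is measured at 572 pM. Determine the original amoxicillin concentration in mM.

Overall dilution factor = 200 × 12.01 × 200.2 = 4.81 × 10⁵.
Original = 572 pM × 4.81 × 10⁵ = 2.75 × 10⁸ pM = 0.275 mM.

0.275 mM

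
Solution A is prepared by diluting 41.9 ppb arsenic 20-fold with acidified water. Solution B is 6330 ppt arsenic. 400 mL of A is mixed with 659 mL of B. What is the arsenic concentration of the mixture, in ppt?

C_A = 41.9 ppb / 20 = 2.10 ppb.
C_B = 6330 ppt = 6.33 ppb.
C_mix = (C_A·V_A + C_B·V_B)/(V_A + V_B) = (2.10×400 + 6.33×659) / 1059 = 4.73 ppb = 4730 ppt.

4730 ppt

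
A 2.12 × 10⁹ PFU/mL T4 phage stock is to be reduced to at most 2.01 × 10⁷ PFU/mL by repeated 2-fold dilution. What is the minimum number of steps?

7

Need 2ⁿ ≥ 105, so n ≥ log(105)/log(2) = 6.72.
Minimum whole steps: n = 7.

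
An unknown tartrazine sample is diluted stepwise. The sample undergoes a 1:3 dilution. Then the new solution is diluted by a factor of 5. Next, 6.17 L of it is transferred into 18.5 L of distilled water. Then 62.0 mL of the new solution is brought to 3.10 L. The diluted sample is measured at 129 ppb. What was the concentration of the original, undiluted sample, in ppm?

387 ppm

Overall dilution factor = 3 × 5 × 3.998 × 50 = 2999.
Original = 129 ppb × 2999 = 3.87 × 10⁵ ppb = 387 ppm.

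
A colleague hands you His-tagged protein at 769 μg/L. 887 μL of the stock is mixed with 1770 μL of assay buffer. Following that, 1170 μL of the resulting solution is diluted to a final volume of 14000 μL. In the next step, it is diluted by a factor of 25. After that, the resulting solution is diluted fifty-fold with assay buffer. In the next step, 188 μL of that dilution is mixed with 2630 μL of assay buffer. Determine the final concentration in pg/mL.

Overall dilution factor = 2.995 × 11.97 × 25 × 50 × 14.99 = 6.72 × 10⁵.
769 μg/L / 6.72 × 10⁵ = 1.15 × 10⁻³ μg/L = 1.15 pg/mL.

1.15 pg/mL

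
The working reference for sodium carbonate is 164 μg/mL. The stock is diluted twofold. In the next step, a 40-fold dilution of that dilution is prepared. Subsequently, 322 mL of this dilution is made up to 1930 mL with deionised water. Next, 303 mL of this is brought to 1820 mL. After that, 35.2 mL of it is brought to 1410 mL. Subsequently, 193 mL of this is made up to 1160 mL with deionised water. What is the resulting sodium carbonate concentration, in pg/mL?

237 pg/mL

Overall dilution factor = 2 × 40 × 5.994 × 6.007 × 40.06 × 6.010 = 6.93 × 10⁵.
164 μg/mL / 6.93 × 10⁵ = 2.37 × 10⁻⁴ μg/mL = 237 pg/mL.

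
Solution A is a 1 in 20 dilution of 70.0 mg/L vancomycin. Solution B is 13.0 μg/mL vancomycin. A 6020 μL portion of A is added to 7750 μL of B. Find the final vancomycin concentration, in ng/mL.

C_A = 70.0 mg/L / 20 = 3.50 mg/L.
C_B = 13.0 μg/mL = 13.0 mg/L.
C_mix = (C_A·V_A + C_B·V_B)/(V_A + V_B) = (3.50×6020 + 13.0×7750) / 13770 = 8.85 mg/L = 8850 ng/mL.

8850 ng/mL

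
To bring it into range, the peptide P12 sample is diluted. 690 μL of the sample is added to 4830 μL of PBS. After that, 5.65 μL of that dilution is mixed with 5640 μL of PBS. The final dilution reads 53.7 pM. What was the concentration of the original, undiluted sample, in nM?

Overall dilution factor = 8 × 999.2 = 7994.
Original = 53.7 pM × 7994 = 4.29 × 10⁵ pM = 429 nM.

429 nM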